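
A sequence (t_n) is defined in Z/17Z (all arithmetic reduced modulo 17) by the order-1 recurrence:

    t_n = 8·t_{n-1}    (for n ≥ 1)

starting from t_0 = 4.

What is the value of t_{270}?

t_1 = 8·4 = 15
t_2 = 8·15 = 1
t_3 = 8·1 = 8
t_4 = 8·8 = 13
t_5 = 8·13 = 2
t_6 = 8·2 = 16
t_7 = 8·16 = 9
t_8 = 8·9 = 4
(t_8) = (4) = (t_0), so the sequence has period 8.
270 ≡ 6 (mod 8), hence t_270 = t_6 = 16.

16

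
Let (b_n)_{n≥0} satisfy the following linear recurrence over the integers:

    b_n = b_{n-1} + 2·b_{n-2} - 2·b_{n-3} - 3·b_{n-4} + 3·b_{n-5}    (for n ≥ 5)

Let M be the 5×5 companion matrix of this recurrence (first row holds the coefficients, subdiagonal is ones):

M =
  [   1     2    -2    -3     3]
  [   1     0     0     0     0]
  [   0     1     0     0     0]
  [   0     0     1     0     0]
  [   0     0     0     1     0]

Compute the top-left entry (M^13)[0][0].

(M^13)[0][0] is the top entry after applying M 13 times to the unit state (1, 0, 0, 0, 0). Equivalently it is h_{17} for the auxiliary sequence (h_n) obeying the same recurrence with h_4 = 1 and h_i = 0 for 0 ≤ i < 4:
h_5 = 1·1 + 2·0 + -2·0 + -3·0 + 3·0 = 1
h_6 = 1·1 + 2·1 + -2·0 + -3·0 + 3·0 = 3
h_7 = 1·3 + 2·1 + -2·1 + -3·0 + 3·0 = 3
h_8 = 1·3 + 2·3 + -2·1 + -3·1 + 3·0 = 4
h_9 = 1·4 + 2·3 + -2·3 + -3·1 + 3·1 = 4
h_10 = 1·4 + 2·4 + -2·3 + -3·3 + 3·1 = 0
h_11 = 1·0 + 2·4 + -2·4 + -3·3 + 3·3 = 0
h_12 = 1·0 + 2·0 + -2·4 + -3·4 + 3·3 = -11
h_13 = 1·-11 + 2·0 + -2·0 + -3·4 + 3·4 = -11
h_14 = 1·-11 + 2·-11 + -2·0 + -3·0 + 3·4 = -21
h_15 = 1·-21 + 2·-11 + -2·-11 + -3·0 + 3·0 = -21
h_16 = 1·-21 + 2·-21 + -2·-11 + -3·-11 + 3·0 = -8
h_17 = 1·-8 + 2·-21 + -2·-21 + -3·-11 + 3·-11 = -8

-8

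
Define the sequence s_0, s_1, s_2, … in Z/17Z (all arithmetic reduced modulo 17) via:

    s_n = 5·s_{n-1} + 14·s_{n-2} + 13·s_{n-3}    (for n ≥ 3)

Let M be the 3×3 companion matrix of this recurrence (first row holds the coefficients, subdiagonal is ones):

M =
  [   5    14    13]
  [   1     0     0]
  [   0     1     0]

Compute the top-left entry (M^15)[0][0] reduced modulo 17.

13

(M^15)[0][0] is the top entry after applying M 15 times to the unit state (1, 0, 0). Equivalently it is h_{17} for the auxiliary sequence (h_n) obeying the same recurrence with h_2 = 1 and h_i = 0 for 0 ≤ i < 2:
h_3 = 5·1 + 14·0 + 13·0 = 5
h_4 = 5·5 + 14·1 + 13·0 = 5
h_5 = 5·5 + 14·5 + 13·1 = 6
h_6 = 5·6 + 14·5 + 13·5 = 12
h_7 = 5·12 + 14·6 + 13·5 = 5
h_8 = 5·5 + 14·12 + 13·6 = 16
h_9 = 5·16 + 14·5 + 13·12 = 0
h_10 = 5·0 + 14·16 + 13·5 = 0
h_11 = 5·0 + 14·0 + 13·16 = 4
h_12 = 5·4 + 14·0 + 13·0 = 3
h_13 = 5·3 + 14·4 + 13·0 = 3
h_14 = 5·3 + 14·3 + 13·4 = 7
h_15 = 5·7 + 14·3 + 13·3 = 14
h_16 = 5·14 + 14·7 + 13·3 = 3
h_17 = 5·3 + 14·14 + 13·7 = 13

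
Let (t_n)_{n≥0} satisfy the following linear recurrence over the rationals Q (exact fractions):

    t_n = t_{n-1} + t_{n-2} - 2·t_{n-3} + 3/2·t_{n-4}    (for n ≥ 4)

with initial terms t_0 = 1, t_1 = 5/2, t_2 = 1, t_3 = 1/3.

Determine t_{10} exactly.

t_4 = 1·1/3 + 1·1 + -2·5/2 + 3/2·1 = -13/6
t_5 = 1·-13/6 + 1·1/3 + -2·1 + 3/2·5/2 = -1/12
t_6 = 1·-1/12 + 1·-13/6 + -2·1/3 + 3/2·1 = -17/12
t_7 = 1·-17/12 + 1·-1/12 + -2·-13/6 + 3/2·1/3 = 10/3
t_8 = 1·10/3 + 1·-17/12 + -2·-1/12 + 3/2·-13/6 = -7/6
t_9 = 1·-7/6 + 1·10/3 + -2·-17/12 + 3/2·-1/12 = 39/8
t_10 = 1·39/8 + 1·-7/6 + -2·10/3 + 3/2·-17/12 = -61/12

-61/12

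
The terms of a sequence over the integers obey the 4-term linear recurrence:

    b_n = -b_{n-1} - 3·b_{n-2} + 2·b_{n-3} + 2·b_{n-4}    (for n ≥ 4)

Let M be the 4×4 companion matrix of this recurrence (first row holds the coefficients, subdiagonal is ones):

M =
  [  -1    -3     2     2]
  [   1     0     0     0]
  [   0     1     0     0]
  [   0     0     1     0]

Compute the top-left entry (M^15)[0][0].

-21057

(M^15)[0][0] is the top entry after applying M 15 times to the unit state (1, 0, 0, 0). Equivalently it is h_{18} for the auxiliary sequence (h_n) obeying the same recurrence with h_3 = 1 and h_i = 0 for 0 ≤ i < 3:
h_4 = -1·1 + -3·0 + 2·0 + 2·0 = -1
h_5 = -1·-1 + -3·1 + 2·0 + 2·0 = -2
h_6 = -1·-2 + -3·-1 + 2·1 + 2·0 = 7
h_7 = -1·7 + -3·-2 + 2·-1 + 2·1 = -1
h_8 = -1·-1 + -3·7 + 2·-2 + 2·-1 = -26
h_9 = -1·-26 + -3·-1 + 2·7 + 2·-2 = 39
h_10 = -1·39 + -3·-26 + 2·-1 + 2·7 = 51
h_11 = -1·51 + -3·39 + 2·-26 + 2·-1 = -222
h_12 = -1·-222 + -3·51 + 2·39 + 2·-26 = 95
h_13 = -1·95 + -3·-222 + 2·51 + 2·39 = 751
h_14 = -1·751 + -3·95 + 2·-222 + 2·51 = -1378
h_15 = -1·-1378 + -3·751 + 2·95 + 2·-222 = -1129
h_16 = -1·-1129 + -3·-1378 + 2·751 + 2·95 = 6955
h_17 = -1·6955 + -3·-1129 + 2·-1378 + 2·751 = -4822
h_18 = -1·-4822 + -3·6955 + 2·-1129 + 2·-1378 = -21057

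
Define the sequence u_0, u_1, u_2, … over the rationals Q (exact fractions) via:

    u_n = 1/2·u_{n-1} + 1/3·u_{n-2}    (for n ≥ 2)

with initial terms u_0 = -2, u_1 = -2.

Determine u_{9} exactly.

u_2 = 1/2·-2 + 1/3·-2 = -5/3
u_3 = 1/2·-5/3 + 1/3·-2 = -3/2
u_4 = 1/2·-3/2 + 1/3·-5/3 = -47/36
u_5 = 1/2·-47/36 + 1/3·-3/2 = -83/72
u_6 = 1/2·-83/72 + 1/3·-47/36 = -437/432
u_7 = 1/2·-437/432 + 1/3·-83/72 = -769/864
u_8 = 1/2·-769/864 + 1/3·-437/432 = -4055/5184
u_9 = 1/2·-4055/5184 + 1/3·-769/864 = -2377/3456

-2377/3456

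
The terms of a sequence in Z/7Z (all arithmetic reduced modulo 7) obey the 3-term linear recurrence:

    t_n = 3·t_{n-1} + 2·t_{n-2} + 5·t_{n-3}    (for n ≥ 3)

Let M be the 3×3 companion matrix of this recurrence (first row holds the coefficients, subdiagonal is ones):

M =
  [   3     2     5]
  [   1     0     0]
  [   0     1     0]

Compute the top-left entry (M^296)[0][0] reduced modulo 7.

(M^296)[0][0] is the top entry after applying M 296 times to the unit state (1, 0, 0). Equivalently it is h_{298} for the auxiliary sequence (h_n) obeying the same recurrence with h_2 = 1 and h_i = 0 for 0 ≤ i < 2:
h_3 = 3·1 + 2·0 + 5·0 = 3
h_4 = 3·3 + 2·1 + 5·0 = 4
h_5 = 3·4 + 2·3 + 5·1 = 2
h_6 = 3·2 + 2·4 + 5·3 = 1
h_7 = 3·1 + 2·2 + 5·4 = 6
h_8 = 3·6 + 2·1 + 5·2 = 2
h_9 = 3·2 + 2·6 + 5·1 = 2
h_10 = 3·2 + 2·2 + 5·6 = 5
h_11 = 3·5 + 2·2 + 5·2 = 1
h_12 = 3·1 + 2·5 + 5·2 = 2
h_13 = 3·2 + 2·1 + 5·5 = 5
h_14 = 3·5 + 2·2 + 5·1 = 3
h_15 = 3·3 + 2·5 + 5·2 = 1
h_16 = 3·1 + 2·3 + 5·5 = 6
h_17 = 3·6 + 2·1 + 5·3 = 0
h_18 = 3·0 + 2·6 + 5·1 = 3
h_19 = 3·3 + 2·0 + 5·6 = 4
h_20 = 3·4 + 2·3 + 5·0 = 4
h_21 = 3·4 + 2·4 + 5·3 = 0
h_22 = 3·0 + 2·4 + 5·4 = 0
h_23 = 3·0 + 2·0 + 5·4 = 6
h_24 = 3·6 + 2·0 + 5·0 = 4
h_25 = 3·4 + 2·6 + 5·0 = 3
h_26 = 3·3 + 2·4 + 5·6 = 5
h_27 = 3·5 + 2·3 + 5·4 = 6
h_28 = 3·6 + 2·5 + 5·3 = 1
h_29 = 3·1 + 2·6 + 5·5 = 5
h_30 = 3·5 + 2·1 + 5·6 = 5
h_31 = 3·5 + 2·5 + 5·1 = 2
h_32 = 3·2 + 2·5 + 5·5 = 6
h_33 = 3·6 + 2·2 + 5·5 = 5
h_34 = 3·5 + 2·6 + 5·2 = 2
h_35 = 3·2 + 2·5 + 5·6 = 4
h_36 = 3·4 + 2·2 + 5·5 = 6
h_37 = 3·6 + 2·4 + 5·2 = 1
h_38 = 3·1 + 2·6 + 5·4 = 0
h_39 = 3·0 + 2·1 + 5·6 = 4
h_40 = 3·4 + 2·0 + 5·1 = 3
h_41 = 3·3 + 2·4 + 5·0 = 3
h_42 = 3·3 + 2·3 + 5·4 = 0
h_43 = 3·0 + 2·3 + 5·3 = 0
h_44 = 3·0 + 2·0 + 5·3 = 1
(h_42, h_43, h_44) = (0, 0, 1) = (h_0, h_1, h_2), so the sequence has period 42.
298 ≡ 4 (mod 42), hence h_298 = h_4 = 4.

4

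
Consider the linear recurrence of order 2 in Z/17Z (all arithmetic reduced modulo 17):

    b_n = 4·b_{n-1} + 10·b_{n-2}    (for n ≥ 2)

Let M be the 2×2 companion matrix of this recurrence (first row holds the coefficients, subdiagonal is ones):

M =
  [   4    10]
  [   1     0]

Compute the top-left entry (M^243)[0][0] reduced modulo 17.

2

(M^243)[0][0] is the top entry after applying M 243 times to the unit state (1, 0). Equivalently it is h_{244} for the auxiliary sequence (h_n) obeying the same recurrence with h_1 = 1 and h_i = 0 for 0 ≤ i < 1:
h_2 = 4·1 + 10·0 = 4
h_3 = 4·4 + 10·1 = 9
h_4 = 4·9 + 10·4 = 8
h_5 = 4·8 + 10·9 = 3
h_6 = 4·3 + 10·8 = 7
h_7 = 4·7 + 10·3 = 7
Continuing the recurrence:
  h_8 = 13;  h_9 = 3;  h_10 = 6;  h_11 = 3;  h_12 = 4;  h_13 = 12
  h_14 = 3;  h_15 = 13;  h_16 = 14;  h_17 = 16;  h_18 = 0;  h_19 = 7
  h_20 = 11;  h_21 = 12;  h_22 = 5;  h_23 = 4;  h_24 = 15;  h_25 = 15
  h_26 = 6;  h_27 = 4;  h_28 = 8;  h_29 = 4;  h_30 = 11;  h_31 = 16
  h_32 = 4;  h_33 = 6;  h_34 = 13;  h_35 = 10;  h_36 = 0;  h_37 = 15
  h_38 = 9;  h_39 = 16;  h_40 = 1;  h_41 = 11;  h_42 = 3;  h_43 = 3
  h_44 = 8;  h_45 = 11;  h_46 = 5;  h_47 = 11;  h_48 = 9;  h_49 = 10
  h_50 = 11;  h_51 = 8;  h_52 = 6;  h_53 = 2;  h_54 = 0;  h_55 = 3
  h_56 = 12;  h_57 = 10;  h_58 = 7;  h_59 = 9;  h_60 = 4;  h_61 = 4
  h_62 = 5;  h_63 = 9;  h_64 = 1;  h_65 = 9;  h_66 = 12;  h_67 = 2
  h_68 = 9;  h_69 = 5;  h_70 = 8;  h_71 = 14;  h_72 = 0;  h_73 = 4
  h_74 = 16;  h_75 = 2;  h_76 = 15;  h_77 = 12;  h_78 = 11;  h_79 = 11
  h_80 = 1;  h_81 = 12;  h_82 = 7;  h_83 = 12;  h_84 = 16;  h_85 = 14
  h_86 = 12;  h_87 = 1;  h_88 = 5;  h_89 = 13;  h_90 = 0;  h_91 = 11
  h_92 = 10;  h_93 = 14;  h_94 = 3;  h_95 = 16;  h_96 = 9;  h_97 = 9
  h_98 = 7;  h_99 = 16;  h_100 = 15;  h_101 = 16;  h_102 = 10;  h_103 = 13
  h_104 = 16;  h_105 = 7;  h_106 = 1;  h_107 = 6;  h_108 = 0;  h_109 = 9
  h_110 = 2;  h_111 = 13;  h_112 = 4;  h_113 = 10;  h_114 = 12;  h_115 = 12
  h_116 = 15;  h_117 = 10;  h_118 = 3;  h_119 = 10;  h_120 = 2;  h_121 = 6
  h_122 = 10;  h_123 = 15;  h_124 = 7;  h_125 = 8;  h_126 = 0;  h_127 = 12
  h_128 = 14;  h_129 = 6;  h_130 = 11;  h_131 = 2;  h_132 = 16;  h_133 = 16
  h_134 = 3;  h_135 = 2;  h_136 = 4;  h_137 = 2;  h_138 = 14;  h_139 = 8
  h_140 = 2;  h_141 = 3;  h_142 = 15;  h_143 = 5;  h_144 = 0;  h_145 = 16
  h_146 = 13;  h_147 = 8;  h_148 = 9;  h_149 = 14;  h_150 = 10;  h_151 = 10
  h_152 = 4;  h_153 = 14;  h_154 = 11;  h_155 = 14;  h_156 = 13;  h_157 = 5
  h_158 = 14;  h_159 = 4;  h_160 = 3;  h_161 = 1;  h_162 = 0;  h_163 = 10
  h_164 = 6;  h_165 = 5;  h_166 = 12;  h_167 = 13;  h_168 = 2;  h_169 = 2
  h_170 = 11;  h_171 = 13;  h_172 = 9;  h_173 = 13;  h_174 = 6;  h_175 = 1
  h_176 = 13;  h_177 = 11;  h_178 = 4;  h_179 = 7;  h_180 = 0;  h_181 = 2
  h_182 = 8;  h_183 = 1;  h_184 = 16;  h_185 = 6;  h_186 = 14;  h_187 = 14
  h_188 = 9;  h_189 = 6;  h_190 = 12;  h_191 = 6;  h_192 = 8;  h_193 = 7
  h_194 = 6;  h_195 = 9;  h_196 = 11;  h_197 = 15;  h_198 = 0;  h_199 = 14
  h_200 = 5;  h_201 = 7;  h_202 = 10;  h_203 = 8;  h_204 = 13;  h_205 = 13
  h_206 = 12;  h_207 = 8;  h_208 = 16;  h_209 = 8;  h_210 = 5;  h_211 = 15
  h_212 = 8;  h_213 = 12;  h_214 = 9;  h_215 = 3;  h_216 = 0;  h_217 = 13
  h_218 = 1;  h_219 = 15;  h_220 = 2;  h_221 = 5;  h_222 = 6;  h_223 = 6
  h_224 = 16;  h_225 = 5;  h_226 = 10;  h_227 = 5;  h_228 = 1;  h_229 = 3
  h_230 = 5;  h_231 = 16;  h_232 = 12;  h_233 = 4;  h_234 = 0;  h_235 = 6
  h_236 = 7;  h_237 = 3;  h_238 = 14;  h_239 = 1;  h_240 = 8;  h_241 = 8
  h_242 = 10
h_243 = 4·10 + 10·8 = 1
h_244 = 4·1 + 10·10 = 2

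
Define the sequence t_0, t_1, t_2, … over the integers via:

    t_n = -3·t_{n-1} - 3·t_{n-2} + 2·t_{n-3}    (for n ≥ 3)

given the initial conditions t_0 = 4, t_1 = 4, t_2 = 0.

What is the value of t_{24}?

70413484

t_3 = -3·0 + -3·4 + 2·4 = -4
t_4 = -3·-4 + -3·0 + 2·4 = 20
t_5 = -3·20 + -3·-4 + 2·0 = -48
t_6 = -3·-48 + -3·20 + 2·-4 = 76
t_7 = -3·76 + -3·-48 + 2·20 = -44
t_8 = -3·-44 + -3·76 + 2·-48 = -192
t_9 = -3·-192 + -3·-44 + 2·76 = 860
t_10 = -3·860 + -3·-192 + 2·-44 = -2092
t_11 = -3·-2092 + -3·860 + 2·-192 = 3312
t_12 = -3·3312 + -3·-2092 + 2·860 = -1940
t_13 = -3·-1940 + -3·3312 + 2·-2092 = -8300
t_14 = -3·-8300 + -3·-1940 + 2·3312 = 37344
t_15 = -3·37344 + -3·-8300 + 2·-1940 = -91012
t_16 = -3·-91012 + -3·37344 + 2·-8300 = 144404
t_17 = -3·144404 + -3·-91012 + 2·37344 = -85488
t_18 = -3·-85488 + -3·144404 + 2·-91012 = -358772
t_19 = -3·-358772 + -3·-85488 + 2·144404 = 1621588
t_20 = -3·1621588 + -3·-358772 + 2·-85488 = -3959424
t_21 = -3·-3959424 + -3·1621588 + 2·-358772 = 6295964
t_22 = -3·6295964 + -3·-3959424 + 2·1621588 = -3766444
t_23 = -3·-3766444 + -3·6295964 + 2·-3959424 = -15507408
t_24 = -3·-15507408 + -3·-3766444 + 2·6295964 = 70413484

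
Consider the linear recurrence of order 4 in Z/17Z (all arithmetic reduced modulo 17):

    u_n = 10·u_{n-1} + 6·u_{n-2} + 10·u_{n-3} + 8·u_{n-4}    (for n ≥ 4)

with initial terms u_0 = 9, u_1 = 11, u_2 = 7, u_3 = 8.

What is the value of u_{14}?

u_4 = 10·8 + 6·7 + 10·11 + 8·9 = 15
u_5 = 10·15 + 6·8 + 10·7 + 8·11 = 16
u_6 = 10·16 + 6·15 + 10·8 + 8·7 = 12
u_7 = 10·12 + 6·16 + 10·15 + 8·8 = 5
u_8 = 10·5 + 6·12 + 10·16 + 8·15 = 11
u_9 = 10·11 + 6·5 + 10·12 + 8·16 = 14
u_10 = 10·14 + 6·11 + 10·5 + 8·12 = 12
u_11 = 10·12 + 6·14 + 10·11 + 8·5 = 14
u_12 = 10·14 + 6·12 + 10·14 + 8·11 = 15
u_13 = 10·15 + 6·14 + 10·12 + 8·14 = 7
u_14 = 10·7 + 6·15 + 10·14 + 8·12 = 5

5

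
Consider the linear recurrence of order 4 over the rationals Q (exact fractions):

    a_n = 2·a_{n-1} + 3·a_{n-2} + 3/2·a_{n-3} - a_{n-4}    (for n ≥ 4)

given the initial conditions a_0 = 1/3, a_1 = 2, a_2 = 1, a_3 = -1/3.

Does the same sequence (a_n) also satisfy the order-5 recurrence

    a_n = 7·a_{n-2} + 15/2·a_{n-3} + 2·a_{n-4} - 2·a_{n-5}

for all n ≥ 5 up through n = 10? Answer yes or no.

yes

Terms a_0..a_10: 1/3, 2, 1, -1/3, 5, 17/2, 61/2, 283/3, 3455/12, 10753/12, 33203/12
n=5: candidate gives 17/2, actual a_5 = 17/2 ✓
n=6: candidate gives 61/2, actual a_6 = 61/2 ✓
n=7: candidate gives 283/3, actual a_7 = 283/3 ✓
n=8: candidate gives 3455/12, actual a_8 = 3455/12 ✓
n=9: candidate gives 10753/12, actual a_9 = 10753/12 ✓
n=10: candidate gives 33203/12, actual a_10 = 33203/12 ✓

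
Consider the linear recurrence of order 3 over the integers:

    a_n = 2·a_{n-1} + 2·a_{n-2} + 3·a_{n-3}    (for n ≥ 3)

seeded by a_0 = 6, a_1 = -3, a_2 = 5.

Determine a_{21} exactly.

a_3 = 2·5 + 2·-3 + 3·6 = 22
a_4 = 2·22 + 2·5 + 3·-3 = 45
a_5 = 2·45 + 2·22 + 3·5 = 149
a_6 = 2·149 + 2·45 + 3·22 = 454
a_7 = 2·454 + 2·149 + 3·45 = 1341
a_8 = 2·1341 + 2·454 + 3·149 = 4037
a_9 = 2·4037 + 2·1341 + 3·454 = 12118
a_10 = 2·12118 + 2·4037 + 3·1341 = 36333
a_11 = 2·36333 + 2·12118 + 3·4037 = 109013
a_12 = 2·109013 + 2·36333 + 3·12118 = 327046
a_13 = 2·327046 + 2·109013 + 3·36333 = 981117
a_14 = 2·981117 + 2·327046 + 3·109013 = 2943365
a_15 = 2·2943365 + 2·981117 + 3·327046 = 8830102
a_16 = 2·8830102 + 2·2943365 + 3·981117 = 26490285
a_17 = 2·26490285 + 2·8830102 + 3·2943365 = 79470869
a_18 = 2·79470869 + 2·26490285 + 3·8830102 = 238412614
a_19 = 2·238412614 + 2·79470869 + 3·26490285 = 715237821
a_20 = 2·715237821 + 2·238412614 + 3·79470869 = 2145713477
a_21 = 2·2145713477 + 2·715237821 + 3·238412614 = 6437140438

6437140438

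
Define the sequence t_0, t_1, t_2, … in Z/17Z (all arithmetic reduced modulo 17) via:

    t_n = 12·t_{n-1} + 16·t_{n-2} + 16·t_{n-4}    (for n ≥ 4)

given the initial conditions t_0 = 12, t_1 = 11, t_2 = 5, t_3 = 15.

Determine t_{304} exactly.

0

t_4 = 12·15 + 16·5 + 0·11 + 16·12 = 10
t_5 = 12·10 + 16·15 + 0·5 + 16·11 = 9
t_6 = 12·9 + 16·10 + 0·15 + 16·5 = 8
t_7 = 12·8 + 16·9 + 0·10 + 16·15 = 4
t_8 = 12·4 + 16·8 + 0·9 + 16·10 = 13
t_9 = 12·13 + 16·4 + 0·8 + 16·9 = 7
Continuing the recurrence:
  t_10 = 12;  t_11 = 14;  t_12 = 7;  t_13 = 12;  t_14 = 6;  t_15 = 12
  t_16 = 12;  t_17 = 1;  t_18 = 11;  t_19 = 0;  t_20 = 11;  t_21 = 12
  t_22 = 3;  t_23 = 7;  t_24 = 2;  t_25 = 5;  t_26 = 4;  t_27 = 2
  t_28 = 1;  t_29 = 5;  t_30 = 4;  t_31 = 7;  t_32 = 11;  t_33 = 1
  t_34 = 14;  t_35 = 7;  t_36 = 8;  t_37 = 3;  t_38 = 14;  t_39 = 5
  t_40 = 4;  t_41 = 6;  t_42 = 3;  t_43 = 8;  t_44 = 4;  t_45 = 0
  t_46 = 10;  t_47 = 10;  t_48 = 4;  t_49 = 4;  t_50 = 0;  t_51 = 3
  t_52 = 15;  t_53 = 3;  t_54 = 4;  t_55 = 8;  t_56 = 9;  t_57 = 12
  t_58 = 12;  t_59 = 5;  t_60 = 5;  t_61 = 9;  t_62 = 6;  t_63 = 7
  t_64 = 5;  t_65 = 10;  t_66 = 7;  t_67 = 16;  t_68 = 10;  t_69 = 9
  t_70 = 6;  t_71 = 13;  t_72 = 4;  t_73 = 9;  t_74 = 13;  t_75 = 15
  t_76 = 10;  t_77 = 11;  t_78 = 7;  t_79 = 7;  t_80 = 16;  t_81 = 4
  t_82 = 8;  t_83 = 0;  t_84 = 10;  t_85 = 14;  t_86 = 14;  t_87 = 1
  t_88 = 5;  t_89 = 11;  t_90 = 11;  t_91 = 1;  t_92 = 13;  t_93 = 8
  t_94 = 4;  t_95 = 5;  t_96 = 9;  t_97 = 10;  t_98 = 5;  t_99 = 11
  t_100 = 16;  t_101 = 1;  t_102 = 8;  t_103 = 16;  t_104 = 15;  t_105 = 10
  t_106 = 12;  t_107 = 16;  t_108 = 12;  t_109 = 16;  t_110 = 15;  t_111 = 12
  t_112 = 15;  t_113 = 16;  t_114 = 9;  t_115 = 12;  t_116 = 1;  t_117 = 1
  t_118 = 2;  t_119 = 11;  t_120 = 10;  t_121 = 6;  t_122 = 9;  t_123 = 6
  t_124 = 2;  t_125 = 12;  t_126 = 14;  t_127 = 14;  t_128 = 16;  t_129 = 13
  t_130 = 7;  t_131 = 6;  t_132 = 15;  t_133 = 8;  t_134 = 6;  t_135 = 7
  t_136 = 12;  t_137 = 10;  t_138 = 0;  t_139 = 0;  t_140 = 5;  t_141 = 16
  t_142 = 0;  t_143 = 1;  t_144 = 7;  t_145 = 16;  t_146 = 15;  t_147 = 10
  t_148 = 13;  t_149 = 11;  t_150 = 2;  t_151 = 3;  t_152 = 4;  t_153 = 0
  t_154 = 11;  t_155 = 10;  t_156 = 3;  t_157 = 9;  t_158 = 9;  t_159 = 4
  t_160 = 2;  t_161 = 11;  t_162 = 2;  t_163 = 9;  t_164 = 2;  t_165 = 4
  t_166 = 10;  t_167 = 5;  t_168 = 14;  t_169 = 6;  t_170 = 14;  t_171 = 4
  t_172 = 3;  t_173 = 9;  t_174 = 6;  t_175 = 8;  t_176 = 2;  t_177 = 7
  t_178 = 8;  t_179 = 13;  t_180 = 10;  t_181 = 15;  t_182 = 9;  t_183 = 12
  t_184 = 6;  t_185 = 11;  t_186 = 15;  t_187 = 4;  t_188 = 10;  t_189 = 3
  t_190 = 11;  t_191 = 6;  t_192 = 0;  t_193 = 8;  t_194 = 0;  t_195 = 3
  t_196 = 2;  t_197 = 13;  t_198 = 1;  t_199 = 13;  t_200 = 0;  t_201 = 8
  t_202 = 10;  t_203 = 14;  t_204 = 5;  t_205 = 4;  t_206 = 16;  t_207 = 4
  t_208 = 10;  t_209 = 10;  t_210 = 9;  t_211 = 9;  t_212 = 4;  t_213 = 12
  t_214 = 12;  t_215 = 4;  t_216 = 15;  t_217 = 11;  t_218 = 3;  t_219 = 4
  t_220 = 13;  t_221 = 5;  t_222 = 10;  t_223 = 9;  t_224 = 0;  t_225 = 3
  t_226 = 9;  t_227 = 11;  t_228 = 4;  t_229 = 0;  t_230 = 4;  t_231 = 3
  t_232 = 11;  t_233 = 10;  t_234 = 3;  t_235 = 6;  t_236 = 7;  t_237 = 0
  t_238 = 7;  t_239 = 10;  t_240 = 4;  t_241 = 4;  t_242 = 3;  t_243 = 5
  t_244 = 2;  t_245 = 15;  t_246 = 5;  t_247 = 6;  t_248 = 14;  t_249 = 11
  t_250 = 11;  t_251 = 13;  t_252 = 12;  t_253 = 1;  t_254 = 6;  t_255 = 7
  t_256 = 15;  t_257 = 2;  t_258 = 3;  t_259 = 10;  t_260 = 0;  t_261 = 5
  t_262 = 6;  t_263 = 6;  t_264 = 15;  t_265 = 16;  t_266 = 1;  t_267 = 7
  t_268 = 0;  t_269 = 11;  t_270 = 12;  t_271 = 7;  t_272 = 4;  t_273 = 13
  t_274 = 4;  t_275 = 11;  t_276 = 5;  t_277 = 2;  t_278 = 15;  t_279 = 14
  t_280 = 12;  t_281 = 9;  t_282 = 13;  t_283 = 14;  t_284 = 7;  t_285 = 10
  t_286 = 15;  t_287 = 3;  t_288 = 14;  t_289 = 2;  t_290 = 12;  t_291 = 3
  t_292 = 10;  t_293 = 13;  t_294 = 15;  t_295 = 11;  t_296 = 5;  t_297 = 2
  t_298 = 4;  t_299 = 1;  t_300 = 3;  t_301 = 16;  t_302 = 15
t_303 = 12·15 + 16·16 + 0·3 + 16·1 = 10
t_304 = 12·10 + 16·15 + 0·16 + 16·3 = 0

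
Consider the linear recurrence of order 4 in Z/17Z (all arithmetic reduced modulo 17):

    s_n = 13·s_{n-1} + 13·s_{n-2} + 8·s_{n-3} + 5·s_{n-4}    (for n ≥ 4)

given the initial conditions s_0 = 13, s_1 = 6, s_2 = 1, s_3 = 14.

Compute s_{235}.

16

s_4 = 13·14 + 13·1 + 8·6 + 5·13 = 2
s_5 = 13·2 + 13·14 + 8·1 + 5·6 = 8
s_6 = 13·8 + 13·2 + 8·14 + 5·1 = 9
s_7 = 13·9 + 13·8 + 8·2 + 5·14 = 1
s_8 = 13·1 + 13·9 + 8·8 + 5·2 = 0
s_9 = 13·0 + 13·1 + 8·9 + 5·8 = 6
Continuing the recurrence:
  s_10 = 12;  s_11 = 1;  s_12 = 13;  s_13 = 2;  s_14 = 8;  s_15 = 1
  s_16 = 11;  s_17 = 9;  s_18 = 2;  s_19 = 15;  s_20 = 8;  s_21 = 3
  s_22 = 1;  s_23 = 4;  s_24 = 10;  s_25 = 1;  s_26 = 10;  s_27 = 5
  s_28 = 15;  s_29 = 5;  s_30 = 10;  s_31 = 0;  s_32 = 7;  s_33 = 9
  s_34 = 3;  s_35 = 8;  s_36 = 12;  s_37 = 6;  s_38 = 7;  s_39 = 16
  s_40 = 16;  s_41 = 9;  s_42 = 12;  s_43 = 5;  s_44 = 16;  s_45 = 6
  s_46 = 12;  s_47 = 13;  s_48 = 11;  s_49 = 13;  s_50 = 0;  s_51 = 16
  s_52 = 10;  s_53 = 12;  s_54 = 6;  s_55 = 3;  s_56 = 8;  s_57 = 13
  s_58 = 4;  s_59 = 11;  s_60 = 16;  s_61 = 6;  s_62 = 3;  s_63 = 11
  s_64 = 4;  s_65 = 11;  s_66 = 9;  s_67 = 7;  s_68 = 10;  s_69 = 8
  s_70 = 12;  s_71 = 1;  s_72 = 11;  s_73 = 3;  s_74 = 12;  s_75 = 16
  s_76 = 1;  s_77 = 9;  s_78 = 12;  s_79 = 4;  s_80 = 13;  s_81 = 5
  s_82 = 3;  s_83 = 7;  s_84 = 14;  s_85 = 16;  s_86 = 2;  s_87 = 7
  s_88 = 9;  s_89 = 15;  s_90 = 4;  s_91 = 14;  s_92 = 8;  s_93 = 2
  s_94 = 7;  s_95 = 13;  s_96 = 10;  s_97 = 8;  s_98 = 16;  s_99 = 15
  s_100 = 7;  s_101 = 12;  s_102 = 5;  s_103 = 12;  s_104 = 12;  s_105 = 4
  s_106 = 6;  s_107 = 14;  s_108 = 12;  s_109 = 15;  s_110 = 0;  s_111 = 4
  s_112 = 11;  s_113 = 15;  s_114 = 13;  s_115 = 13;  s_116 = 3;  s_117 = 13
  s_118 = 3;  s_119 = 8;  s_120 = 7;  s_121 = 12;  s_122 = 3;  s_123 = 2
  s_124 = 9;  s_125 = 6;  s_126 = 5;  s_127 = 4;  s_128 = 6;  s_129 = 13
  s_130 = 15;  s_131 = 7;  s_132 = 12;  s_133 = 7;  s_134 = 4;  s_135 = 2
  s_136 = 7;  s_137 = 14;  s_138 = 3;  s_139 = 15;  s_140 = 7;  s_141 = 6
  s_142 = 15;  s_143 = 13;  s_144 = 5;  s_145 = 10;  s_146 = 0;  s_147 = 14
  s_148 = 15;  s_149 = 2;  s_150 = 10;  s_151 = 6;  s_152 = 10;  s_153 = 9
  s_154 = 5;  s_155 = 3;  s_156 = 5;  s_157 = 2;  s_158 = 4;  s_159 = 14
  s_160 = 3;  s_161 = 8;  s_162 = 3;  s_163 = 16;  s_164 = 3;  s_165 = 5
  s_166 = 9;  s_167 = 14;  s_168 = 14;  s_169 = 2;  s_170 = 8;  s_171 = 6
  s_172 = 13;  s_173 = 15;  s_174 = 10;  s_175 = 0;  s_176 = 9;  s_177 = 0
  s_178 = 14;  s_179 = 16;  s_180 = 10;  s_181 = 8;  s_182 = 7;  s_183 = 15
  s_184 = 9;  s_185 = 0;  s_186 = 0;  s_187 = 11;  s_188 = 1;  s_189 = 3
  s_190 = 4;  s_191 = 1;  s_192 = 9;  s_193 = 7;  s_194 = 15;  s_195 = 6
  s_196 = 0;  s_197 = 12;  s_198 = 7;  s_199 = 5;  s_200 = 14;  s_201 = 6
  s_202 = 12;  s_203 = 14;  s_204 = 14;  s_205 = 14;  s_206 = 9;  s_207 = 5
  s_208 = 7;  s_209 = 9;  s_210 = 4;  s_211 = 12;  s_212 = 9;  s_213 = 10
  s_214 = 6;  s_215 = 0;  s_216 = 16;  s_217 = 0;  s_218 = 0;  s_219 = 9
  s_220 = 10;  s_221 = 9;  s_222 = 13;  s_223 = 3;  s_224 = 7;  s_225 = 7
  s_226 = 16;  s_227 = 13;  s_228 = 9;  s_229 = 7;  s_230 = 1;  s_231 = 3
  s_232 = 0;  s_233 = 14
s_234 = 13·14 + 13·0 + 8·3 + 5·1 = 7
s_235 = 13·7 + 13·14 + 8·0 + 5·3 = 16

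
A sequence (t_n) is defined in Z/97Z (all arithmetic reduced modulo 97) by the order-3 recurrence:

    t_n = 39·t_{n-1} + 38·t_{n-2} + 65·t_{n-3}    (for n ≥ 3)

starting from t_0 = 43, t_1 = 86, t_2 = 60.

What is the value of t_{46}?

56

t_3 = 39·60 + 38·86 + 65·43 = 61
t_4 = 39·61 + 38·60 + 65·86 = 64
t_5 = 39·64 + 38·61 + 65·60 = 81
t_6 = 39·81 + 38·64 + 65·61 = 50
t_7 = 39·50 + 38·81 + 65·64 = 70
t_8 = 39·70 + 38·50 + 65·81 = 1
t_9 = 39·1 + 38·70 + 65·50 = 32
t_10 = 39·32 + 38·1 + 65·70 = 16
t_11 = 39·16 + 38·32 + 65·1 = 62
t_12 = 39·62 + 38·16 + 65·32 = 62
t_13 = 39·62 + 38·62 + 65·16 = 91
t_14 = 39·91 + 38·62 + 65·62 = 41
t_15 = 39·41 + 38·91 + 65·62 = 66
t_16 = 39·66 + 38·41 + 65·91 = 56
t_17 = 39·56 + 38·66 + 65·41 = 82
t_18 = 39·82 + 38·56 + 65·66 = 13
t_19 = 39·13 + 38·82 + 65·56 = 85
t_20 = 39·85 + 38·13 + 65·82 = 21
t_21 = 39·21 + 38·85 + 65·13 = 44
t_22 = 39·44 + 38·21 + 65·85 = 85
t_23 = 39·85 + 38·44 + 65·21 = 47
t_24 = 39·47 + 38·85 + 65·44 = 66
t_25 = 39·66 + 38·47 + 65·85 = 88
t_26 = 39·88 + 38·66 + 65·47 = 71
t_27 = 39·71 + 38·88 + 65·66 = 24
t_28 = 39·24 + 38·71 + 65·88 = 42
t_29 = 39·42 + 38·24 + 65·71 = 84
t_30 = 39·84 + 38·42 + 65·24 = 30
t_31 = 39·30 + 38·84 + 65·42 = 11
t_32 = 39·11 + 38·30 + 65·84 = 45
t_33 = 39·45 + 38·11 + 65·30 = 49
t_34 = 39·49 + 38·45 + 65·11 = 68
t_35 = 39·68 + 38·49 + 65·45 = 67
t_36 = 39·67 + 38·68 + 65·49 = 40
t_37 = 39·40 + 38·67 + 65·68 = 87
t_38 = 39·87 + 38·40 + 65·67 = 53
t_39 = 39·53 + 38·87 + 65·40 = 19
t_40 = 39·19 + 38·53 + 65·87 = 68
t_41 = 39·68 + 38·19 + 65·53 = 29
t_42 = 39·29 + 38·68 + 65·19 = 3
t_43 = 39·3 + 38·29 + 65·68 = 13
t_44 = 39·13 + 38·3 + 65·29 = 81
t_45 = 39·81 + 38·13 + 65·3 = 65
t_46 = 39·65 + 38·81 + 65·13 = 56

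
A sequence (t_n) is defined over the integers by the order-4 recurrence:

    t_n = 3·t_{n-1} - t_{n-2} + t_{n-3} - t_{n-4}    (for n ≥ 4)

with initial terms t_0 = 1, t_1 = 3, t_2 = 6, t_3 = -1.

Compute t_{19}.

t_4 = 3·-1 + -1·6 + 1·3 + -1·1 = -7
t_5 = 3·-7 + -1·-1 + 1·6 + -1·3 = -17
t_6 = 3·-17 + -1·-7 + 1·-1 + -1·6 = -51
t_7 = 3·-51 + -1·-17 + 1·-7 + -1·-1 = -142
t_8 = 3·-142 + -1·-51 + 1·-17 + -1·-7 = -385
t_9 = 3·-385 + -1·-142 + 1·-51 + -1·-17 = -1047
t_10 = 3·-1047 + -1·-385 + 1·-142 + -1·-51 = -2847
t_11 = 3·-2847 + -1·-1047 + 1·-385 + -1·-142 = -7737
t_12 = 3·-7737 + -1·-2847 + 1·-1047 + -1·-385 = -21026
t_13 = 3·-21026 + -1·-7737 + 1·-2847 + -1·-1047 = -57141
t_14 = 3·-57141 + -1·-21026 + 1·-7737 + -1·-2847 = -155287
t_15 = 3·-155287 + -1·-57141 + 1·-21026 + -1·-7737 = -422009
t_16 = 3·-422009 + -1·-155287 + 1·-57141 + -1·-21026 = -1146855
t_17 = 3·-1146855 + -1·-422009 + 1·-155287 + -1·-57141 = -3116702
t_18 = 3·-3116702 + -1·-1146855 + 1·-422009 + -1·-155287 = -8469973
t_19 = 3·-8469973 + -1·-3116702 + 1·-1146855 + -1·-422009 = -23018063

-23018063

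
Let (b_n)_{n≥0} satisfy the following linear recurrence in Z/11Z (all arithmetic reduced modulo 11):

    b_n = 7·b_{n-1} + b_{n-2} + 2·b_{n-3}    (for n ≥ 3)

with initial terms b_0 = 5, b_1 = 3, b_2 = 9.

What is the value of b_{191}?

2

b_3 = 7·9 + 1·3 + 2·5 = 10
b_4 = 7·10 + 1·9 + 2·3 = 8
b_5 = 7·8 + 1·10 + 2·9 = 7
b_6 = 7·7 + 1·8 + 2·10 = 0
b_7 = 7·0 + 1·7 + 2·8 = 1
b_8 = 7·1 + 1·0 + 2·7 = 10
b_9 = 7·10 + 1·1 + 2·0 = 5
b_10 = 7·5 + 1·10 + 2·1 = 3
b_11 = 7·3 + 1·5 + 2·10 = 2
b_12 = 7·2 + 1·3 + 2·5 = 5
b_13 = 7·5 + 1·2 + 2·3 = 10
b_14 = 7·10 + 1·5 + 2·2 = 2
b_15 = 7·2 + 1·10 + 2·5 = 1
b_16 = 7·1 + 1·2 + 2·10 = 7
b_17 = 7·7 + 1·1 + 2·2 = 10
b_18 = 7·10 + 1·7 + 2·1 = 2
b_19 = 7·2 + 1·10 + 2·7 = 5
b_20 = 7·5 + 1·2 + 2·10 = 2
b_21 = 7·2 + 1·5 + 2·2 = 1
b_22 = 7·1 + 1·2 + 2·5 = 8
b_23 = 7·8 + 1·1 + 2·2 = 6
b_24 = 7·6 + 1·8 + 2·1 = 8
b_25 = 7·8 + 1·6 + 2·8 = 1
b_26 = 7·1 + 1·8 + 2·6 = 5
b_27 = 7·5 + 1·1 + 2·8 = 8
b_28 = 7·8 + 1·5 + 2·1 = 8
b_29 = 7·8 + 1·8 + 2·5 = 8
b_30 = 7·8 + 1·8 + 2·8 = 3
b_31 = 7·3 + 1·8 + 2·8 = 1
b_32 = 7·1 + 1·3 + 2·8 = 4
b_33 = 7·4 + 1·1 + 2·3 = 2
b_34 = 7·2 + 1·4 + 2·1 = 9
b_35 = 7·9 + 1·2 + 2·4 = 7
b_36 = 7·7 + 1·9 + 2·2 = 7
b_37 = 7·7 + 1·7 + 2·9 = 8
b_38 = 7·8 + 1·7 + 2·7 = 0
b_39 = 7·0 + 1·8 + 2·7 = 0
b_40 = 7·0 + 1·0 + 2·8 = 5
b_41 = 7·5 + 1·0 + 2·0 = 2
b_42 = 7·2 + 1·5 + 2·0 = 8
b_43 = 7·8 + 1·2 + 2·5 = 2
b_44 = 7·2 + 1·8 + 2·2 = 4
b_45 = 7·4 + 1·2 + 2·8 = 2
b_46 = 7·2 + 1·4 + 2·2 = 0
b_47 = 7·0 + 1·2 + 2·4 = 10
b_48 = 7·10 + 1·0 + 2·2 = 8
b_49 = 7·8 + 1·10 + 2·0 = 0
b_50 = 7·0 + 1·8 + 2·10 = 6
b_51 = 7·6 + 1·0 + 2·8 = 3
b_52 = 7·3 + 1·6 + 2·0 = 5
b_53 = 7·5 + 1·3 + 2·6 = 6
b_54 = 7·6 + 1·5 + 2·3 = 9
b_55 = 7·9 + 1·6 + 2·5 = 2
b_56 = 7·2 + 1·9 + 2·6 = 2
b_57 = 7·2 + 1·2 + 2·9 = 1
b_58 = 7·1 + 1·2 + 2·2 = 2
b_59 = 7·2 + 1·1 + 2·2 = 8
b_60 = 7·8 + 1·2 + 2·1 = 5
b_61 = 7·5 + 1·8 + 2·2 = 3
b_62 = 7·3 + 1·5 + 2·8 = 9
(b_60, b_61, b_62) = (5, 3, 9) = (b_0, b_1, b_2), so the sequence has period 60.
191 ≡ 11 (mod 60), hence b_191 = b_11 = 2.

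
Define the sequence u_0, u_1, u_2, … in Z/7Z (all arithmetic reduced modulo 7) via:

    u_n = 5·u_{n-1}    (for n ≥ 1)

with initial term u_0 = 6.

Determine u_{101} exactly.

u_1 = 5·6 = 2
u_2 = 5·2 = 3
u_3 = 5·3 = 1
u_4 = 5·1 = 5
u_5 = 5·5 = 4
u_6 = 5·4 = 6
(u_6) = (6) = (u_0), so the sequence has period 6.
101 ≡ 5 (mod 6), hence u_101 = u_5 = 4.

4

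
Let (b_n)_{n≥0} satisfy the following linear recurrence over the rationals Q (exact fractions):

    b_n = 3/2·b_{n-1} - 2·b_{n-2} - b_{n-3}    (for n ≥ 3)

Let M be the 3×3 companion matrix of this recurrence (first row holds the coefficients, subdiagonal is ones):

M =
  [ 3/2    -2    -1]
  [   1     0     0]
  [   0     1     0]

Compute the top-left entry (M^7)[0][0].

4371/128

(M^7)[0][0] is the top entry after applying M 7 times to the unit state (1, 0, 0). Equivalently it is h_{9} for the auxiliary sequence (h_n) obeying the same recurrence with h_2 = 1 and h_i = 0 for 0 ≤ i < 2:
h_3 = 3/2·1 + -2·0 + -1·0 = 3/2
h_4 = 3/2·3/2 + -2·1 + -1·0 = 1/4
h_5 = 3/2·1/4 + -2·3/2 + -1·1 = -29/8
h_6 = 3/2·-29/8 + -2·1/4 + -1·3/2 = -119/16
h_7 = 3/2·-119/16 + -2·-29/8 + -1·1/4 = -133/32
h_8 = 3/2·-133/32 + -2·-119/16 + -1·-29/8 = 785/64
h_9 = 3/2·785/64 + -2·-133/32 + -1·-119/16 = 4371/128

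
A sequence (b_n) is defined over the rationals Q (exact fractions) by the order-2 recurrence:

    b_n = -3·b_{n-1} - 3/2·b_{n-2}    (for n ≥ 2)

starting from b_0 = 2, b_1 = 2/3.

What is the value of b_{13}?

2602773/32

b_2 = -3·2/3 + -3/2·2 = -5
b_3 = -3·-5 + -3/2·2/3 = 14
b_4 = -3·14 + -3/2·-5 = -69/2
b_5 = -3·-69/2 + -3/2·14 = 165/2
b_6 = -3·165/2 + -3/2·-69/2 = -783/4
b_7 = -3·-783/4 + -3/2·165/2 = 927/2
b_8 = -3·927/2 + -3/2·-783/4 = -8775/8
b_9 = -3·-8775/8 + -3/2·927/2 = 20763/8
b_10 = -3·20763/8 + -3/2·-8775/8 = -98253/16
b_11 = -3·-98253/16 + -3/2·20763/8 = 116235/8
b_12 = -3·116235/8 + -3/2·-98253/16 = -1100061/32
b_13 = -3·-1100061/32 + -3/2·116235/8 = 2602773/32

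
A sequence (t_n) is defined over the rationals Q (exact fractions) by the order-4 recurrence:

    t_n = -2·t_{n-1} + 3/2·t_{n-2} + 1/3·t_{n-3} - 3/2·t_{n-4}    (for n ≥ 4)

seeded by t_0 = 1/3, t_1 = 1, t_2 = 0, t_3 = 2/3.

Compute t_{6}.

t_4 = -2·2/3 + 3/2·0 + 1/3·1 + -3/2·1/3 = -3/2
t_5 = -2·-3/2 + 3/2·2/3 + 1/3·0 + -3/2·1 = 5/2
t_6 = -2·5/2 + 3/2·-3/2 + 1/3·2/3 + -3/2·0 = -253/36

-253/36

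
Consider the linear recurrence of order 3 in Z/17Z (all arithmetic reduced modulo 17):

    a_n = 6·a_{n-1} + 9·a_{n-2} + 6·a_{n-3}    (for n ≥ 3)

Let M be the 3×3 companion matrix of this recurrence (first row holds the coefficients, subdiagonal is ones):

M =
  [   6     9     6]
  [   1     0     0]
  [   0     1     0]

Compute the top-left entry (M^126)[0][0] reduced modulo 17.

(M^126)[0][0] is the top entry after applying M 126 times to the unit state (1, 0, 0). Equivalently it is h_{128} for the auxiliary sequence (h_n) obeying the same recurrence with h_2 = 1 and h_i = 0 for 0 ≤ i < 2:
h_3 = 6·1 + 9·0 + 6·0 = 6
h_4 = 6·6 + 9·1 + 6·0 = 11
h_5 = 6·11 + 9·6 + 6·1 = 7
h_6 = 6·7 + 9·11 + 6·6 = 7
h_7 = 6·7 + 9·7 + 6·11 = 1
h_8 = 6·1 + 9·7 + 6·7 = 9
h_9 = 6·9 + 9·1 + 6·7 = 3
h_10 = 6·3 + 9·9 + 6·1 = 3
h_11 = 6·3 + 9·3 + 6·9 = 14
h_12 = 6·14 + 9·3 + 6·3 = 10
h_13 = 6·10 + 9·14 + 6·3 = 0
h_14 = 6·0 + 9·10 + 6·14 = 4
h_15 = 6·4 + 9·0 + 6·10 = 16
h_16 = 6·16 + 9·4 + 6·0 = 13
h_17 = 6·13 + 9·16 + 6·4 = 8
h_18 = 6·8 + 9·13 + 6·16 = 6
h_19 = 6·6 + 9·8 + 6·13 = 16
h_20 = 6·16 + 9·6 + 6·8 = 11
h_21 = 6·11 + 9·16 + 6·6 = 8
h_22 = 6·8 + 9·11 + 6·16 = 5
h_23 = 6·5 + 9·8 + 6·11 = 15
h_24 = 6·15 + 9·5 + 6·8 = 13
h_25 = 6·13 + 9·15 + 6·5 = 5
h_26 = 6·5 + 9·13 + 6·15 = 16
h_27 = 6·16 + 9·5 + 6·13 = 15
h_28 = 6·15 + 9·16 + 6·5 = 9
h_29 = 6·9 + 9·15 + 6·16 = 13
h_30 = 6·13 + 9·9 + 6·15 = 11
h_31 = 6·11 + 9·13 + 6·9 = 16
h_32 = 6·16 + 9·11 + 6·13 = 1
h_33 = 6·1 + 9·16 + 6·11 = 12
h_34 = 6·12 + 9·1 + 6·16 = 7
h_35 = 6·7 + 9·12 + 6·1 = 3
h_36 = 6·3 + 9·7 + 6·12 = 0
h_37 = 6·0 + 9·3 + 6·7 = 1
h_38 = 6·1 + 9·0 + 6·3 = 7
h_39 = 6·7 + 9·1 + 6·0 = 0
h_40 = 6·0 + 9·7 + 6·1 = 1
h_41 = 6·1 + 9·0 + 6·7 = 14
h_42 = 6·14 + 9·1 + 6·0 = 8
h_43 = 6·8 + 9·14 + 6·1 = 10
h_44 = 6·10 + 9·8 + 6·14 = 12
h_45 = 6·12 + 9·10 + 6·8 = 6
h_46 = 6·6 + 9·12 + 6·10 = 0
h_47 = 6·0 + 9·6 + 6·12 = 7
h_48 = 6·7 + 9·0 + 6·6 = 10
h_49 = 6·10 + 9·7 + 6·0 = 4
h_50 = 6·4 + 9·10 + 6·7 = 3
h_51 = 6·3 + 9·4 + 6·10 = 12
h_52 = 6·12 + 9·3 + 6·4 = 4
h_53 = 6·4 + 9·12 + 6·3 = 14
h_54 = 6·14 + 9·4 + 6·12 = 5
h_55 = 6·5 + 9·14 + 6·4 = 10
h_56 = 6·10 + 9·5 + 6·14 = 2
h_57 = 6·2 + 9·10 + 6·5 = 13
h_58 = 6·13 + 9·2 + 6·10 = 3
h_59 = 6·3 + 9·13 + 6·2 = 11
h_60 = 6·11 + 9·3 + 6·13 = 1
h_61 = 6·1 + 9·11 + 6·3 = 4
h_62 = 6·4 + 9·1 + 6·11 = 14
h_63 = 6·14 + 9·4 + 6·1 = 7
h_64 = 6·7 + 9·14 + 6·4 = 5
h_65 = 6·5 + 9·7 + 6·14 = 7
h_66 = 6·7 + 9·5 + 6·7 = 10
h_67 = 6·10 + 9·7 + 6·5 = 0
h_68 = 6·0 + 9·10 + 6·7 = 13
h_69 = 6·13 + 9·0 + 6·10 = 2
h_70 = 6·2 + 9·13 + 6·0 = 10
h_71 = 6·10 + 9·2 + 6·13 = 3
h_72 = 6·3 + 9·10 + 6·2 = 1
h_73 = 6·1 + 9·3 + 6·10 = 8
h_74 = 6·8 + 9·1 + 6·3 = 7
h_75 = 6·7 + 9·8 + 6·1 = 1
h_76 = 6·1 + 9·7 + 6·8 = 15
h_77 = 6·15 + 9·1 + 6·7 = 5
h_78 = 6·5 + 9·15 + 6·1 = 1
h_79 = 6·1 + 9·5 + 6·15 = 5
h_80 = 6·5 + 9·1 + 6·5 = 1
h_81 = 6·1 + 9·5 + 6·1 = 6
h_82 = 6·6 + 9·1 + 6·5 = 7
h_83 = 6·7 + 9·6 + 6·1 = 0
h_84 = 6·0 + 9·7 + 6·6 = 14
h_85 = 6·14 + 9·0 + 6·7 = 7
h_86 = 6·7 + 9·14 + 6·0 = 15
h_87 = 6·15 + 9·7 + 6·14 = 16
h_88 = 6·16 + 9·15 + 6·7 = 1
h_89 = 6·1 + 9·16 + 6·15 = 2
h_90 = 6·2 + 9·1 + 6·16 = 15
h_91 = 6·15 + 9·2 + 6·1 = 12
h_92 = 6·12 + 9·15 + 6·2 = 15
h_93 = 6·15 + 9·12 + 6·15 = 16
h_94 = 6·16 + 9·15 + 6·12 = 14
h_95 = 6·14 + 9·16 + 6·15 = 12
h_96 = 6·12 + 9·14 + 6·16 = 5
h_97 = 6·5 + 9·12 + 6·14 = 1
h_98 = 6·1 + 9·5 + 6·12 = 4
h_99 = 6·4 + 9·1 + 6·5 = 12
h_100 = 6·12 + 9·4 + 6·1 = 12
h_101 = 6·12 + 9·12 + 6·4 = 0
h_102 = 6·0 + 9·12 + 6·12 = 10
h_103 = 6·10 + 9·0 + 6·12 = 13
h_104 = 6·13 + 9·10 + 6·0 = 15
h_105 = 6·15 + 9·13 + 6·10 = 12
h_106 = 6·12 + 9·15 + 6·13 = 13
h_107 = 6·13 + 9·12 + 6·15 = 4
h_108 = 6·4 + 9·13 + 6·12 = 9
h_109 = 6·9 + 9·4 + 6·13 = 15
h_110 = 6·15 + 9·9 + 6·4 = 8
h_111 = 6·8 + 9·15 + 6·9 = 16
h_112 = 6·16 + 9·8 + 6·15 = 3
h_113 = 6·3 + 9·16 + 6·8 = 6
h_114 = 6·6 + 9·3 + 6·16 = 6
h_115 = 6·6 + 9·6 + 6·3 = 6
h_116 = 6·6 + 9·6 + 6·6 = 7
h_117 = 6·7 + 9·6 + 6·6 = 13
h_118 = 6·13 + 9·7 + 6·6 = 7
h_119 = 6·7 + 9·13 + 6·7 = 14
h_120 = 6·14 + 9·7 + 6·13 = 4
h_121 = 6·4 + 9·14 + 6·7 = 5
h_122 = 6·5 + 9·4 + 6·14 = 14
h_123 = 6·14 + 9·5 + 6·4 = 0
h_124 = 6·0 + 9·14 + 6·5 = 3
h_125 = 6·3 + 9·0 + 6·14 = 0
h_126 = 6·0 + 9·3 + 6·0 = 10
h_127 = 6·10 + 9·0 + 6·3 = 10
h_128 = 6·10 + 9·10 + 6·0 = 14

14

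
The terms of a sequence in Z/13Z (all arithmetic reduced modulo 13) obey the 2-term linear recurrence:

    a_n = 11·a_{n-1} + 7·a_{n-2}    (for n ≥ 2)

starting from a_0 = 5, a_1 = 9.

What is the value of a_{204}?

0

a_2 = 11·9 + 7·5 = 4
a_3 = 11·4 + 7·9 = 3
a_4 = 11·3 + 7·4 = 9
a_5 = 11·9 + 7·3 = 3
a_6 = 11·3 + 7·9 = 5
a_7 = 11·5 + 7·3 = 11
Continuing the recurrence:
  a_8 = 0;  a_9 = 12;  a_10 = 2;  a_11 = 2;  a_12 = 10;  a_13 = 7
  a_14 = 4;  a_15 = 2;  a_16 = 11;  a_17 = 5;  a_18 = 2;  a_19 = 5
  a_20 = 4;  a_21 = 1;  a_22 = 0;  a_23 = 7;  a_24 = 12;  a_25 = 12
  a_26 = 8;  a_27 = 3;  a_28 = 11;  a_29 = 12;  a_30 = 1;  a_31 = 4
  a_32 = 12;  a_33 = 4;  a_34 = 11;  a_35 = 6;  a_36 = 0;  a_37 = 3
  a_38 = 7;  a_39 = 7;  a_40 = 9;  a_41 = 5;  a_42 = 1;  a_43 = 7
  a_44 = 6;  a_45 = 11;  a_46 = 7;  a_47 = 11;  a_48 = 1;  a_49 = 10
  a_50 = 0;  a_51 = 5;  a_52 = 3;  a_53 = 3;  a_54 = 2;  a_55 = 4
  a_56 = 6;  a_57 = 3;  a_58 = 10;  a_59 = 1;  a_60 = 3;  a_61 = 1
  a_62 = 6;  a_63 = 8;  a_64 = 0;  a_65 = 4;  a_66 = 5;  a_67 = 5
  a_68 = 12;  a_69 = 11;  a_70 = 10;  a_71 = 5;  a_72 = 8;  a_73 = 6
  a_74 = 5;  a_75 = 6;  a_76 = 10;  a_77 = 9;  a_78 = 0;  a_79 = 11
  a_80 = 4;  a_81 = 4;  a_82 = 7;  a_83 = 1;  a_84 = 8;  a_85 = 4
  a_86 = 9;  a_87 = 10;  a_88 = 4;  a_89 = 10;  a_90 = 8;  a_91 = 2
  a_92 = 0;  a_93 = 1;  a_94 = 11;  a_95 = 11;  a_96 = 3;  a_97 = 6
  a_98 = 9;  a_99 = 11;  a_100 = 2;  a_101 = 8;  a_102 = 11;  a_103 = 8
  a_104 = 9;  a_105 = 12;  a_106 = 0;  a_107 = 6;  a_108 = 1;  a_109 = 1
  a_110 = 5;  a_111 = 10;  a_112 = 2;  a_113 = 1;  a_114 = 12;  a_115 = 9
  a_116 = 1;  a_117 = 9;  a_118 = 2;  a_119 = 7;  a_120 = 0;  a_121 = 10
  a_122 = 6;  a_123 = 6;  a_124 = 4;  a_125 = 8;  a_126 = 12;  a_127 = 6
  a_128 = 7;  a_129 = 2;  a_130 = 6;  a_131 = 2;  a_132 = 12;  a_133 = 3
  a_134 = 0;  a_135 = 8;  a_136 = 10;  a_137 = 10;  a_138 = 11;  a_139 = 9
  a_140 = 7;  a_141 = 10;  a_142 = 3;  a_143 = 12;  a_144 = 10;  a_145 = 12
  a_146 = 7;  a_147 = 5;  a_148 = 0;  a_149 = 9;  a_150 = 8;  a_151 = 8
  a_152 = 1;  a_153 = 2;  a_154 = 3;  a_155 = 8;  a_156 = 5;  a_157 = 7
  a_158 = 8;  a_159 = 7;  a_160 = 3;  a_161 = 4;  a_162 = 0;  a_163 = 2
  a_164 = 9;  a_165 = 9;  a_166 = 6;  a_167 = 12;  a_168 = 5;  a_169 = 9
  a_170 = 4;  a_171 = 3;  a_172 = 9;  a_173 = 3;  a_174 = 5;  a_175 = 11
  a_176 = 0;  a_177 = 12;  a_178 = 2;  a_179 = 2;  a_180 = 10;  a_181 = 7
  a_182 = 4;  a_183 = 2;  a_184 = 11;  a_185 = 5;  a_186 = 2;  a_187 = 5
  a_188 = 4;  a_189 = 1;  a_190 = 0;  a_191 = 7;  a_192 = 12;  a_193 = 12
  a_194 = 8;  a_195 = 3;  a_196 = 11;  a_197 = 12;  a_198 = 1;  a_199 = 4
  a_200 = 12;  a_201 = 4;  a_202 = 11
a_203 = 11·11 + 7·4 = 6
a_204 = 11·6 + 7·11 = 0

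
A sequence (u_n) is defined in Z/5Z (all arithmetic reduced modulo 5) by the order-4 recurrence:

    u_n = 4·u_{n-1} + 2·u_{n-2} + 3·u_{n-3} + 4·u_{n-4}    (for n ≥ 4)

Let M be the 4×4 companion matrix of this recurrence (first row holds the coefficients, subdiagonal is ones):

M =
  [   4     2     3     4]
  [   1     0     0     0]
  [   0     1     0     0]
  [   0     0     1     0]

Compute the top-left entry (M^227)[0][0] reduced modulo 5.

2

(M^227)[0][0] is the top entry after applying M 227 times to the unit state (1, 0, 0, 0). Equivalently it is h_{230} for the auxiliary sequence (h_n) obeying the same recurrence with h_3 = 1 and h_i = 0 for 0 ≤ i < 3:
h_4 = 4·1 + 2·0 + 3·0 + 4·0 = 4
h_5 = 4·4 + 2·1 + 3·0 + 4·0 = 3
h_6 = 4·3 + 2·4 + 3·1 + 4·0 = 3
h_7 = 4·3 + 2·3 + 3·4 + 4·1 = 4
h_8 = 4·4 + 2·3 + 3·3 + 4·4 = 2
h_9 = 4·2 + 2·4 + 3·3 + 4·3 = 2
h_10 = 4·2 + 2·2 + 3·4 + 4·3 = 1
h_11 = 4·1 + 2·2 + 3·2 + 4·4 = 0
h_12 = 4·0 + 2·1 + 3·2 + 4·2 = 1
h_13 = 4·1 + 2·0 + 3·1 + 4·2 = 0
h_14 = 4·0 + 2·1 + 3·0 + 4·1 = 1
h_15 = 4·1 + 2·0 + 3·1 + 4·0 = 2
h_16 = 4·2 + 2·1 + 3·0 + 4·1 = 4
h_17 = 4·4 + 2·2 + 3·1 + 4·0 = 3
h_18 = 4·3 + 2·4 + 3·2 + 4·1 = 0
h_19 = 4·0 + 2·3 + 3·4 + 4·2 = 1
h_20 = 4·1 + 2·0 + 3·3 + 4·4 = 4
h_21 = 4·4 + 2·1 + 3·0 + 4·3 = 0
h_22 = 4·0 + 2·4 + 3·1 + 4·0 = 1
h_23 = 4·1 + 2·0 + 3·4 + 4·1 = 0
h_24 = 4·0 + 2·1 + 3·0 + 4·4 = 3
h_25 = 4·3 + 2·0 + 3·1 + 4·0 = 0
h_26 = 4·0 + 2·3 + 3·0 + 4·1 = 0
h_27 = 4·0 + 2·0 + 3·3 + 4·0 = 4
h_28 = 4·4 + 2·0 + 3·0 + 4·3 = 3
h_29 = 4·3 + 2·4 + 3·0 + 4·0 = 0
h_30 = 4·0 + 2·3 + 3·4 + 4·0 = 3
h_31 = 4·3 + 2·0 + 3·3 + 4·4 = 2
h_32 = 4·2 + 2·3 + 3·0 + 4·3 = 1
h_33 = 4·1 + 2·2 + 3·3 + 4·0 = 2
h_34 = 4·2 + 2·1 + 3·2 + 4·3 = 3
h_35 = 4·3 + 2·2 + 3·1 + 4·2 = 2
h_36 = 4·2 + 2·3 + 3·2 + 4·1 = 4
h_37 = 4·4 + 2·2 + 3·3 + 4·2 = 2
h_38 = 4·2 + 2·4 + 3·2 + 4·3 = 4
h_39 = 4·4 + 2·2 + 3·4 + 4·2 = 0
h_40 = 4·0 + 2·4 + 3·2 + 4·4 = 0
h_41 = 4·0 + 2·0 + 3·4 + 4·2 = 0
h_42 = 4·0 + 2·0 + 3·0 + 4·4 = 1
(h_39, h_40, h_41, h_42) = (0, 0, 0, 1) = (h_0, h_1, h_2, h_3), so the sequence has period 39.
230 ≡ 35 (mod 39), hence h_230 = h_35 = 2.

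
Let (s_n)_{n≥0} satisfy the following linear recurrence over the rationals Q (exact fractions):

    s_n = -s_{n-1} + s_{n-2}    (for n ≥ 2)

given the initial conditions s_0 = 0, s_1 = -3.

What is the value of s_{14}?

1131

s_2 = -1·-3 + 1·0 = 3
s_3 = -1·3 + 1·-3 = -6
s_4 = -1·-6 + 1·3 = 9
s_5 = -1·9 + 1·-6 = -15
s_6 = -1·-15 + 1·9 = 24
s_7 = -1·24 + 1·-15 = -39
s_8 = -1·-39 + 1·24 = 63
s_9 = -1·63 + 1·-39 = -102
s_10 = -1·-102 + 1·63 = 165
s_11 = -1·165 + 1·-102 = -267
s_12 = -1·-267 + 1·165 = 432
s_13 = -1·432 + 1·-267 = -699
s_14 = -1·-699 + 1·432 = 1131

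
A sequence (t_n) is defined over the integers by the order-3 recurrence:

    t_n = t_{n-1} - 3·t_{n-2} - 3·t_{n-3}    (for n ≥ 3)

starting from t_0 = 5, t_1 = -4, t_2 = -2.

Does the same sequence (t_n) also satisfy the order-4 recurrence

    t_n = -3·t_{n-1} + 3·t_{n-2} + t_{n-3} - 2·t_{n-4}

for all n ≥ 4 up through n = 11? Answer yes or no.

no

Terms t_0..t_11: 5, -4, -2, -5, 13, 34, 10, -131, -263, 100, 1282, 1771
n=4: candidate gives -5, actual t_4 = 13 ✗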